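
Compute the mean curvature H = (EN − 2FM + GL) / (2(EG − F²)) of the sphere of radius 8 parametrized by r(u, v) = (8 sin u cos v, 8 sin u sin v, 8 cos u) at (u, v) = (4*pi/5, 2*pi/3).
H = -1/8

With E = 64, F = 0, G = 64*sin(u)^2, L = -8*sin(u)/Abs(sin(u)), M = 0, N = -8*sin(u)^3/Abs(sin(u)), assemble
  H = (EN − 2FM + GL) / (2(EG − F²)) = -sin(u)/(8*Abs(sin(u))).
At (u, v) = (4*pi/5, 2*pi/3): H = -1/8.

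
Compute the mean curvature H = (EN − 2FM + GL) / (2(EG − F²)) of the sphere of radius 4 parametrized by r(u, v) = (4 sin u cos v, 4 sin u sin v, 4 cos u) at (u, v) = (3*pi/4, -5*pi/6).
H = -1/4

With E = 16, F = 0, G = 16*sin(u)^2, L = -4*sin(u)/Abs(sin(u)), M = 0, N = -4*sin(u)^3/Abs(sin(u)), assemble
  H = (EN − 2FM + GL) / (2(EG − F²)) = -sin(u)/(4*Abs(sin(u))).
At (u, v) = (3*pi/4, -5*pi/6): H = -1/4.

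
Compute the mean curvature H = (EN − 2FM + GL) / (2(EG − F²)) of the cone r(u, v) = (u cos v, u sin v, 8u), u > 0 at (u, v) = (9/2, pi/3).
H = 8*sqrt(65)/585

With E = 65, F = 0, G = u^2, L = 0, M = 0, N = 8*sqrt(65)*u^2/(65*Abs(u)), assemble
  H = (EN − 2FM + GL) / (2(EG − F²)) = 4*sqrt(65)/(65*Abs(u)).
At (u, v) = (9/2, pi/3): H = 8*sqrt(65)/585.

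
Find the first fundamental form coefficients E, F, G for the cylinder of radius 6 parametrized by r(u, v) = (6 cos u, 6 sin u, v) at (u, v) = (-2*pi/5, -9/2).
E = 36;  F = 0;  G = 1

Partials: r_u = (-6*sin(u), 6*cos(u), 0), r_v = (0, 0, 1). As functions of (u, v):
  E = r_u · r_u = 36,
  F = r_u · r_v = 0,
  G = r_v · r_v = 1.
Evaluating at (u, v) = (-2*pi/5, -9/2): E = 36, F = 0, G = 1.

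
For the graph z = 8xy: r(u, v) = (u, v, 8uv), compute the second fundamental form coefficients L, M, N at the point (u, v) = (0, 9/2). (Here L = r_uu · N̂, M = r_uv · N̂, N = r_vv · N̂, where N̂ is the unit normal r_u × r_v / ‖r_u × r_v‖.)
L = 0;  M = 8*sqrt(1297)/1297;  N = 0

Compute the unit normal N̂(u, v) = (-8*v/sqrt(64*u^2 + 64*v^2 + 1), -8*u/sqrt(64*u^2 + 64*v^2 + 1), 1/sqrt(64*u^2 + 64*v^2 + 1)), and the second partials r_uu, r_uv, r_vv. Take dot products:
  L(u, v) = r_uu · N̂ = 0,
  M(u, v) = r_uv · N̂ = 8/sqrt(64*u^2 + 64*v^2 + 1),
  N(u, v) = r_vv · N̂ = 0.
Evaluating at (u, v) = (0, 9/2):
  L = 0, M = 8*sqrt(1297)/1297, N = 0.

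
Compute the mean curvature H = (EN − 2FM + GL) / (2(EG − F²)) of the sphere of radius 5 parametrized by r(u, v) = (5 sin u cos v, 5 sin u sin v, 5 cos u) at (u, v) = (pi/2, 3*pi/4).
H = -1/5

With E = 25, F = 0, G = 25*sin(u)^2, L = -5*sin(u)/Abs(sin(u)), M = 0, N = -5*sin(u)^3/Abs(sin(u)), assemble
  H = (EN − 2FM + GL) / (2(EG − F²)) = -sin(u)/(5*Abs(sin(u))).
At (u, v) = (pi/2, 3*pi/4): H = -1/5.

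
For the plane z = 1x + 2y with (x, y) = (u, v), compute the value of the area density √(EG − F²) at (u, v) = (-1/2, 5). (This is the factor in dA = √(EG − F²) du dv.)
√(EG − F²)|_{(-1/2, 5)} = sqrt(6)

E = 2, F = 2, G = 5, so EG − F² = 6. Taking the positive square root: √(EG − F²) = sqrt(6). At (u, v) = (-1/2, 5): sqrt(6).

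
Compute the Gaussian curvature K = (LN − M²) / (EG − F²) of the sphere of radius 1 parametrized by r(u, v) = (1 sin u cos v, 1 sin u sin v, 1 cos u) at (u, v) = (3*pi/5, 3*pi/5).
K = 1

Coefficients of the first fundamental form: E = 1, F = 0, G = sin(u)^2.
Coefficients of the second fundamental form: L = -sin(u)/Abs(sin(u)), M = 0, N = -sin(u)^3/Abs(sin(u)).
Assemble K = (LN − M²)/(EG − F²) = 1. At (u, v) = (3*pi/5, 3*pi/5): K = 1.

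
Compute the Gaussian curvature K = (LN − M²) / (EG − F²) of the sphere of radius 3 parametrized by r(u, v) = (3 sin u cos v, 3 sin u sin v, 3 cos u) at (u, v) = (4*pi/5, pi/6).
K = 1/9

Coefficients of the first fundamental form: E = 9, F = 0, G = 9*sin(u)^2.
Coefficients of the second fundamental form: L = -3*sin(u)/Abs(sin(u)), M = 0, N = -3*sin(u)^3/Abs(sin(u)).
Assemble K = (LN − M²)/(EG − F²) = 1/9. At (u, v) = (4*pi/5, pi/6): K = 1/9.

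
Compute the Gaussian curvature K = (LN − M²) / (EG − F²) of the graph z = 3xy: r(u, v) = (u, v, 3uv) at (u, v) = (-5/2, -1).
K = -144/70225

Coefficients of the first fundamental form: E = 9*v^2 + 1, F = 9*u*v, G = 9*u^2 + 1.
Coefficients of the second fundamental form: L = 0, M = 3/sqrt(9*u^2 + 9*v^2 + 1), N = 0.
Assemble K = (LN − M²)/(EG − F²) = -9/(81*u^4 + 162*u^2*v^2 + 18*u^2 + 81*v^4 + 18*v^2 + 1). At (u, v) = (-5/2, -1): K = -144/70225.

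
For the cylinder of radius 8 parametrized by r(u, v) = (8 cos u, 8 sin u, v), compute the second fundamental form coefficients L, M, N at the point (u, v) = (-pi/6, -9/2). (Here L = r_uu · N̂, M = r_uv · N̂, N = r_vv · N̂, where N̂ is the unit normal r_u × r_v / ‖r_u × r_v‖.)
L = -8;  M = 0;  N = 0

Compute the unit normal N̂(u, v) = (cos(u), sin(u), 0), and the second partials r_uu, r_uv, r_vv. Take dot products:
  L(u, v) = r_uu · N̂ = -8,
  M(u, v) = r_uv · N̂ = 0,
  N(u, v) = r_vv · N̂ = 0.
Evaluating at (u, v) = (-pi/6, -9/2):
  L = -8, M = 0, N = 0.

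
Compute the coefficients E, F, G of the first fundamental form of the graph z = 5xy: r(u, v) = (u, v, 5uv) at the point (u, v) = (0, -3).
E = 226;  F = 0;  G = 1

Partials: r_u = (1, 0, 5*v), r_v = (0, 1, 5*u). As functions of (u, v):
  E = r_u · r_u = 25*v^2 + 1,
  F = r_u · r_v = 25*u*v,
  G = r_v · r_v = 25*u^2 + 1.
Evaluating at (u, v) = (0, -3): E = 226, F = 0, G = 1.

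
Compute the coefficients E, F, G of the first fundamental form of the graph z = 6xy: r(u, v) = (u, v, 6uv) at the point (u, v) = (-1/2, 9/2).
E = 730;  F = -81;  G = 10

Partials: r_u = (1, 0, 6*v), r_v = (0, 1, 6*u). As functions of (u, v):
  E = r_u · r_u = 36*v^2 + 1,
  F = r_u · r_v = 36*u*v,
  G = r_v · r_v = 36*u^2 + 1.
Evaluating at (u, v) = (-1/2, 9/2): E = 730, F = -81, G = 10.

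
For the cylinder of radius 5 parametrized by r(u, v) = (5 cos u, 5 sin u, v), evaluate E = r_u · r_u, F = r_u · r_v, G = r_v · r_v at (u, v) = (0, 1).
E = 25;  F = 0;  G = 1

Partials: r_u = (-5*sin(u), 5*cos(u), 0), r_v = (0, 0, 1). As functions of (u, v):
  E = r_u · r_u = 25,
  F = r_u · r_v = 0,
  G = r_v · r_v = 1.
Evaluating at (u, v) = (0, 1): E = 25, F = 0, G = 1.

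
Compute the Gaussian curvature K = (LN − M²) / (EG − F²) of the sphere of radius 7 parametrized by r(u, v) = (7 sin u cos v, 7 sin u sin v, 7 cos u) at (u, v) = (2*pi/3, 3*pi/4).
K = 1/49

Coefficients of the first fundamental form: E = 49, F = 0, G = 49*sin(u)^2.
Coefficients of the second fundamental form: L = -7*sin(u)/Abs(sin(u)), M = 0, N = -7*sin(u)^3/Abs(sin(u)).
Assemble K = (LN − M²)/(EG − F²) = 1/49. At (u, v) = (2*pi/3, 3*pi/4): K = 1/49.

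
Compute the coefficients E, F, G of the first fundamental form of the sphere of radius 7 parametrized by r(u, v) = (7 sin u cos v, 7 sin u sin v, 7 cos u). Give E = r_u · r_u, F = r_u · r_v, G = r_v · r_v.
E = 49;  F = 0;  G = 49*sin(u)^2

Compute partials: r_u = (7*cos(u)*cos(v), 7*sin(v)*cos(u), -7*sin(u)), r_v = (-7*sin(u)*sin(v), 7*sin(u)*cos(v), 0). Then
  E = r_u · r_u = 49,
  F = r_u · r_v = 0,
  G = r_v · r_v = 49*sin(u)^2.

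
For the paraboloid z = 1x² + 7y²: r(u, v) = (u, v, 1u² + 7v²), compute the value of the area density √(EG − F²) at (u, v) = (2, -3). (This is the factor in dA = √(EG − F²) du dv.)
√(EG − F²)|_{(2, -3)} = sqrt(1781)

E = 4*u^2 + 1, F = 28*u*v, G = 196*v^2 + 1, so EG − F² = 4*u^2 + 196*v^2 + 1. Taking the positive square root: √(EG − F²) = sqrt(4*u^2 + 196*v^2 + 1). At (u, v) = (2, -3): sqrt(1781).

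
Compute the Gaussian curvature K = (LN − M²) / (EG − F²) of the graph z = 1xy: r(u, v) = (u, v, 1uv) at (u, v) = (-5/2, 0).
K = -16/841

Coefficients of the first fundamental form: E = v^2 + 1, F = u*v, G = u^2 + 1.
Coefficients of the second fundamental form: L = 0, M = 1/sqrt(u^2 + v^2 + 1), N = 0.
Assemble K = (LN − M²)/(EG − F²) = 1/((u^2*v^2 - (u^2 + 1)*(v^2 + 1))*(u^2 + v^2 + 1)). At (u, v) = (-5/2, 0): K = -16/841.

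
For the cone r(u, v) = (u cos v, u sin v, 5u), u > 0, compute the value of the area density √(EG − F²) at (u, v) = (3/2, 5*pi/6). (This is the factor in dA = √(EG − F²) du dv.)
√(EG − F²)|_{(3/2, 5*pi/6)} = 3*sqrt(26)/2

E = 26, F = 0, G = u^2, so EG − F² = 26*u^2. Taking the positive square root: √(EG − F²) = sqrt(26)*Abs(u). At (u, v) = (3/2, 5*pi/6): 3*sqrt(26)/2.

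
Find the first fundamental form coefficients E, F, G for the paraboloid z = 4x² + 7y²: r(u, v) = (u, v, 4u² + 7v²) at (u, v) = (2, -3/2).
E = 257;  F = -336;  G = 442

Partials: r_u = (1, 0, 8*u), r_v = (0, 1, 14*v). As functions of (u, v):
  E = r_u · r_u = 64*u^2 + 1,
  F = r_u · r_v = 112*u*v,
  G = r_v · r_v = 196*v^2 + 1.
Evaluating at (u, v) = (2, -3/2): E = 257, F = -336, G = 442.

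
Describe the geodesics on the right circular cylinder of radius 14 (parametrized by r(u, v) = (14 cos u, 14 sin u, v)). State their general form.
The cylinder is flat (K = 0) and locally isometric to the plane via the development (u, v) ↦ (14 u, v). Geodesics are the pre-images of straight lines: circles (v constant), vertical lines (u constant), and helices (v = c · u + d) for constants c, d.

A right cylinder has E = 14², F = 0, G = 1, so EG − F² = 14², and L = −14, M = N = 0, giving K = (LN − M²)/(EG − F²) = 0 everywhere. A flat surface is locally isometric to the Euclidean plane via the map (u, v) ↦ (14 u, v). Straight lines in the (x̃, ỹ) plane pull back to: (a) horizontal circles (v = const), (b) vertical generators (u = const), and (c) helices (14 u tan θ = v, i.e. v = c · u + d).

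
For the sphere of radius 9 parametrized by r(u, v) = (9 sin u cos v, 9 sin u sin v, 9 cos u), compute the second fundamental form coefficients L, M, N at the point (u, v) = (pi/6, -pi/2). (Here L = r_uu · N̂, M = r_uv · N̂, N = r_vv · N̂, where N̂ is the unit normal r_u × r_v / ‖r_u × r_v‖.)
L = -9;  M = 0;  N = -9/4

Compute the unit normal N̂(u, v) = (sin(u)^2*cos(v)/Abs(sin(u)), sin(u)^2*sin(v)/Abs(sin(u)), sin(2*u)/(2*Abs(sin(u)))), and the second partials r_uu, r_uv, r_vv. Take dot products:
  L(u, v) = r_uu · N̂ = -9*sin(u)/Abs(sin(u)),
  M(u, v) = r_uv · N̂ = 0,
  N(u, v) = r_vv · N̂ = -9*sin(u)^3/Abs(sin(u)).
Evaluating at (u, v) = (pi/6, -pi/2):
  L = -9, M = 0, N = -9/4.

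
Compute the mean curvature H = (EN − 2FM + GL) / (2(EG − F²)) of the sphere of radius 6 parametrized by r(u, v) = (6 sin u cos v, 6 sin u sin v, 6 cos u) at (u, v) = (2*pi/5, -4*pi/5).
H = -1/6

With E = 36, F = 0, G = 36*sin(u)^2, L = -6*sin(u)/Abs(sin(u)), M = 0, N = -6*sin(u)^3/Abs(sin(u)), assemble
  H = (EN − 2FM + GL) / (2(EG − F²)) = -sin(u)/(6*Abs(sin(u))).
At (u, v) = (2*pi/5, -4*pi/5): H = -1/6.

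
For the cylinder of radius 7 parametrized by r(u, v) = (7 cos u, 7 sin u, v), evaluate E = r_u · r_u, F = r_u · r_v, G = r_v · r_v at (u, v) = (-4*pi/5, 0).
E = 49;  F = 0;  G = 1

Partials: r_u = (-7*sin(u), 7*cos(u), 0), r_v = (0, 0, 1). As functions of (u, v):
  E = r_u · r_u = 49,
  F = r_u · r_v = 0,
  G = r_v · r_v = 1.
Evaluating at (u, v) = (-4*pi/5, 0): E = 49, F = 0, G = 1.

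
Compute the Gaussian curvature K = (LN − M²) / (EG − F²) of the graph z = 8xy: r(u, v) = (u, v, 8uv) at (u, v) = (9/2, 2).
K = -64/2411809

Coefficients of the first fundamental form: E = 64*v^2 + 1, F = 64*u*v, G = 64*u^2 + 1.
Coefficients of the second fundamental form: L = 0, M = 8/sqrt(64*u^2 + 64*v^2 + 1), N = 0.
Assemble K = (LN − M²)/(EG − F²) = -64/(4096*u^4 + 8192*u^2*v^2 + 128*u^2 + 4096*v^4 + 128*v^2 + 1). At (u, v) = (9/2, 2): K = -64/2411809.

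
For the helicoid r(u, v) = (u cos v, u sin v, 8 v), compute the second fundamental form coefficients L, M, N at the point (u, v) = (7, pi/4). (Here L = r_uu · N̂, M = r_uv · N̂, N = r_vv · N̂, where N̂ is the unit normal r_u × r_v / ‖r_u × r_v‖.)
L = 0;  M = -8*sqrt(113)/113;  N = 0

Compute the unit normal N̂(u, v) = (8*sin(v)/sqrt(u^2 + 64), -8*cos(v)/sqrt(u^2 + 64), u/sqrt(u^2 + 64)), and the second partials r_uu, r_uv, r_vv. Take dot products:
  L(u, v) = r_uu · N̂ = 0,
  M(u, v) = r_uv · N̂ = -8/sqrt(u^2 + 64),
  N(u, v) = r_vv · N̂ = 0.
Evaluating at (u, v) = (7, pi/4):
  L = 0, M = -8*sqrt(113)/113, N = 0.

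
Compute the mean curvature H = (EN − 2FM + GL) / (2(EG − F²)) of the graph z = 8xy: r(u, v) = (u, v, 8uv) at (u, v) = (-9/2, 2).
H = 4608*sqrt(1553)/2411809

With E = 64*v^2 + 1, F = 64*u*v, G = 64*u^2 + 1, L = 0, M = 8/sqrt(64*u^2 + 64*v^2 + 1), N = 0, assemble
  H = (EN − 2FM + GL) / (2(EG − F²)) = -512*u*v/(64*u^2 + 64*v^2 + 1)^(3/2).
At (u, v) = (-9/2, 2): H = 4608*sqrt(1553)/2411809.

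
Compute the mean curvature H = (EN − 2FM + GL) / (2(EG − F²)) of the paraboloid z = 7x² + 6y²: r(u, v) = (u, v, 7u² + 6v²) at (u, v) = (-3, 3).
H = 19669*sqrt(3061)/9369721

With E = 196*u^2 + 1, F = 168*u*v, G = 144*v^2 + 1, L = 14/sqrt(196*u^2 + 144*v^2 + 1), M = 0, N = 12/sqrt(196*u^2 + 144*v^2 + 1), assemble
  H = (EN − 2FM + GL) / (2(EG − F²)) = (1176*u^2 + 1008*v^2 + 13)/(196*u^2 + 144*v^2 + 1)^(3/2).
At (u, v) = (-3, 3): H = 19669*sqrt(3061)/9369721.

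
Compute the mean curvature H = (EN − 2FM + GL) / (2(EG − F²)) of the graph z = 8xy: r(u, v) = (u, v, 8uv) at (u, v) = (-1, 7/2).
H = 1792*sqrt(849)/720801

With E = 64*v^2 + 1, F = 64*u*v, G = 64*u^2 + 1, L = 0, M = 8/sqrt(64*u^2 + 64*v^2 + 1), N = 0, assemble
  H = (EN − 2FM + GL) / (2(EG − F²)) = -512*u*v/(64*u^2 + 64*v^2 + 1)^(3/2).
At (u, v) = (-1, 7/2): H = 1792*sqrt(849)/720801.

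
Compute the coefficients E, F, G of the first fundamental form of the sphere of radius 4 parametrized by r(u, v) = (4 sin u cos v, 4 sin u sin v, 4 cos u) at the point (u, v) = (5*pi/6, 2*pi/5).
E = 16;  F = 0;  G = 4

Partials: r_u = (4*cos(u)*cos(v), 4*sin(v)*cos(u), -4*sin(u)), r_v = (-4*sin(u)*sin(v), 4*sin(u)*cos(v), 0). As functions of (u, v):
  E = r_u · r_u = 16,
  F = r_u · r_v = 0,
  G = r_v · r_v = 16*sin(u)^2.
Evaluating at (u, v) = (5*pi/6, 2*pi/5): E = 16, F = 0, G = 4.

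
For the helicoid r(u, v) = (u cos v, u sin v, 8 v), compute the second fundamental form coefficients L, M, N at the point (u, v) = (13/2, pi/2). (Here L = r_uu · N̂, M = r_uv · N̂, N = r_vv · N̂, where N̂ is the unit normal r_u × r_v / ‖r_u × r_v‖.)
L = 0;  M = -16*sqrt(17)/85;  N = 0

Compute the unit normal N̂(u, v) = (8*sin(v)/sqrt(u^2 + 64), -8*cos(v)/sqrt(u^2 + 64), u/sqrt(u^2 + 64)), and the second partials r_uu, r_uv, r_vv. Take dot products:
  L(u, v) = r_uu · N̂ = 0,
  M(u, v) = r_uv · N̂ = -8/sqrt(u^2 + 64),
  N(u, v) = r_vv · N̂ = 0.
Evaluating at (u, v) = (13/2, pi/2):
  L = 0, M = -16*sqrt(17)/85, N = 0.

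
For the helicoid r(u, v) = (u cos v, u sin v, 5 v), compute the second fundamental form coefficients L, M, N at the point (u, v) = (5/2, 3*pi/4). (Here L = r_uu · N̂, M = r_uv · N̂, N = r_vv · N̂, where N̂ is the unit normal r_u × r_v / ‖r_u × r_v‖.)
L = 0;  M = -2*sqrt(5)/5;  N = 0

Compute the unit normal N̂(u, v) = (5*sin(v)/sqrt(u^2 + 25), -5*cos(v)/sqrt(u^2 + 25), u/sqrt(u^2 + 25)), and the second partials r_uu, r_uv, r_vv. Take dot products:
  L(u, v) = r_uu · N̂ = 0,
  M(u, v) = r_uv · N̂ = -5/sqrt(u^2 + 25),
  N(u, v) = r_vv · N̂ = 0.
Evaluating at (u, v) = (5/2, 3*pi/4):
  L = 0, M = -2*sqrt(5)/5, N = 0.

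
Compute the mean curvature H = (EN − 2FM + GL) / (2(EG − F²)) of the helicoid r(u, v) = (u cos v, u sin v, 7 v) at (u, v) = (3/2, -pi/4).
H = 0

With E = 1, F = 0, G = u^2 + 49, L = 0, M = -7/sqrt(u^2 + 49), N = 0, assemble
  H = (EN − 2FM + GL) / (2(EG − F²)) = 0.
At (u, v) = (3/2, -pi/4): H = 0.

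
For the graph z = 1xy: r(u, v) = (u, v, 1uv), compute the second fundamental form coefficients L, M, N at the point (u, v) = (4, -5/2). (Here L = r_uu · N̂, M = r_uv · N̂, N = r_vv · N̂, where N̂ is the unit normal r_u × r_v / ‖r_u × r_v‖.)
L = 0;  M = 2*sqrt(93)/93;  N = 0

Compute the unit normal N̂(u, v) = (-v/sqrt(u^2 + v^2 + 1), -u/sqrt(u^2 + v^2 + 1), 1/sqrt(u^2 + v^2 + 1)), and the second partials r_uu, r_uv, r_vv. Take dot products:
  L(u, v) = r_uu · N̂ = 0,
  M(u, v) = r_uv · N̂ = 1/sqrt(u^2 + v^2 + 1),
  N(u, v) = r_vv · N̂ = 0.
Evaluating at (u, v) = (4, -5/2):
  L = 0, M = 2*sqrt(93)/93, N = 0.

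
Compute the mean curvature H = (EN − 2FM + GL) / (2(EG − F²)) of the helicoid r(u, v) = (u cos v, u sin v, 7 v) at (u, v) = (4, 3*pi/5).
H = 0

With E = 1, F = 0, G = u^2 + 49, L = 0, M = -7/sqrt(u^2 + 49), N = 0, assemble
  H = (EN − 2FM + GL) / (2(EG − F²)) = 0.
At (u, v) = (4, 3*pi/5): H = 0.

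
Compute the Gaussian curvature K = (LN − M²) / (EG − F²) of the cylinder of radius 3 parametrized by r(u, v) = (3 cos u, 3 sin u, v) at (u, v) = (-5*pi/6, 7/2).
K = 0

Coefficients of the first fundamental form: E = 9, F = 0, G = 1.
Coefficients of the second fundamental form: L = -3, M = 0, N = 0.
Assemble K = (LN − M²)/(EG − F²) = 0. At (u, v) = (-5*pi/6, 7/2): K = 0.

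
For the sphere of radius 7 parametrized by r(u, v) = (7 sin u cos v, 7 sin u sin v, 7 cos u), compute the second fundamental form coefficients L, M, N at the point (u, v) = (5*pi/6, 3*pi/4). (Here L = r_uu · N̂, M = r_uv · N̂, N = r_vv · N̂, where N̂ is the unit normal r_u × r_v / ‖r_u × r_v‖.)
L = -7;  M = 0;  N = -7/4

Compute the unit normal N̂(u, v) = (sin(u)^2*cos(v)/Abs(sin(u)), sin(u)^2*sin(v)/Abs(sin(u)), sin(2*u)/(2*Abs(sin(u)))), and the second partials r_uu, r_uv, r_vv. Take dot products:
  L(u, v) = r_uu · N̂ = -7*sin(u)/Abs(sin(u)),
  M(u, v) = r_uv · N̂ = 0,
  N(u, v) = r_vv · N̂ = -7*sin(u)^3/Abs(sin(u)).
Evaluating at (u, v) = (5*pi/6, 3*pi/4):
  L = -7, M = 0, N = -7/4.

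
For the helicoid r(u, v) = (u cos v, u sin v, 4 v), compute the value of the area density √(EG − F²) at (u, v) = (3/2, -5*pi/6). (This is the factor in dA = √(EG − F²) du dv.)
√(EG − F²)|_{(3/2, -5*pi/6)} = sqrt(73)/2

E = 1, F = 0, G = u^2 + 16, so EG − F² = u^2 + 16. Taking the positive square root: √(EG − F²) = sqrt(u^2 + 16). At (u, v) = (3/2, -5*pi/6): sqrt(73)/2.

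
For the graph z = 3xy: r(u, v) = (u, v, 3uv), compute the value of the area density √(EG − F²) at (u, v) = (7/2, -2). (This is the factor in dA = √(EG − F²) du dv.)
√(EG − F²)|_{(7/2, -2)} = sqrt(589)/2

E = 9*v^2 + 1, F = 9*u*v, G = 9*u^2 + 1, so EG − F² = 9*u^2 + 9*v^2 + 1. Taking the positive square root: √(EG − F²) = sqrt(9*u^2 + 9*v^2 + 1). At (u, v) = (7/2, -2): sqrt(589)/2.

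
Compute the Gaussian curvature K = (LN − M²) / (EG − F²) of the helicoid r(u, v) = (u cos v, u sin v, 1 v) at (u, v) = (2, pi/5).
K = -1/25

Coefficients of the first fundamental form: E = 1, F = 0, G = u^2 + 1.
Coefficients of the second fundamental form: L = 0, M = -1/sqrt(u^2 + 1), N = 0.
Assemble K = (LN − M²)/(EG − F²) = -1/(u^2 + 1)^2. At (u, v) = (2, pi/5): K = -1/25.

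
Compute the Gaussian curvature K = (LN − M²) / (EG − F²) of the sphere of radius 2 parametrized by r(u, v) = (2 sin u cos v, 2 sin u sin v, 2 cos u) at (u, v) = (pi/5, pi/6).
K = 1/4

Coefficients of the first fundamental form: E = 4, F = 0, G = 4*sin(u)^2.
Coefficients of the second fundamental form: L = -2*sin(u)/Abs(sin(u)), M = 0, N = -2*sin(u)^3/Abs(sin(u)).
Assemble K = (LN − M²)/(EG − F²) = 1/4. At (u, v) = (pi/5, pi/6): K = 1/4.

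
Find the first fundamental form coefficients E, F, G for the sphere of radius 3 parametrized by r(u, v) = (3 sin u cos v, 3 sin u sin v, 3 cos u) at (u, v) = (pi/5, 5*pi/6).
E = 9;  F = 0;  G = 45/8 - 9*sqrt(5)/8

Partials: r_u = (3*cos(u)*cos(v), 3*sin(v)*cos(u), -3*sin(u)), r_v = (-3*sin(u)*sin(v), 3*sin(u)*cos(v), 0). As functions of (u, v):
  E = r_u · r_u = 9,
  F = r_u · r_v = 0,
  G = r_v · r_v = 9*sin(u)^2.
Evaluating at (u, v) = (pi/5, 5*pi/6): E = 9, F = 0, G = 45/8 - 9*sqrt(5)/8.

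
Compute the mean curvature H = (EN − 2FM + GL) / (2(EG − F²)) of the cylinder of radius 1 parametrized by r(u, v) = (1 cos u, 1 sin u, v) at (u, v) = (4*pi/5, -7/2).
H = -1/2

With E = 1, F = 0, G = 1, L = -1, M = 0, N = 0, assemble
  H = (EN − 2FM + GL) / (2(EG − F²)) = -1/2.
At (u, v) = (4*pi/5, -7/2): H = -1/2.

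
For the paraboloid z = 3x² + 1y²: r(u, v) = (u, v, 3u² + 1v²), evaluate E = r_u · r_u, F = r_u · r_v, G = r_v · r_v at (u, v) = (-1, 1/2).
E = 37;  F = -6;  G = 2

Partials: r_u = (1, 0, 6*u), r_v = (0, 1, 2*v). As functions of (u, v):
  E = r_u · r_u = 36*u^2 + 1,
  F = r_u · r_v = 12*u*v,
  G = r_v · r_v = 4*v^2 + 1.
Evaluating at (u, v) = (-1, 1/2): E = 37, F = -6, G = 2.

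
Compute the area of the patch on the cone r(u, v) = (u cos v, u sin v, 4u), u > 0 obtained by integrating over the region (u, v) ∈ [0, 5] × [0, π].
Area = 25*sqrt(17)*pi/2

Area = ∫∫ √(EG − F²) du dv with √(EG − F²) = sqrt(17)*Abs(u). Integrating over [0, 5] × [0, π] gives 25*sqrt(17)*pi/2.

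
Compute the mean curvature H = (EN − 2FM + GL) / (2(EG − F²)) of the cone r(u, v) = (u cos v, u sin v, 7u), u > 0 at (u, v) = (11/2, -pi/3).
H = 7*sqrt(2)/110

With E = 50, F = 0, G = u^2, L = 0, M = 0, N = 7*sqrt(2)*u^2/(10*Abs(u)), assemble
  H = (EN − 2FM + GL) / (2(EG − F²)) = 7*sqrt(2)/(20*Abs(u)).
At (u, v) = (11/2, -pi/3): H = 7*sqrt(2)/110.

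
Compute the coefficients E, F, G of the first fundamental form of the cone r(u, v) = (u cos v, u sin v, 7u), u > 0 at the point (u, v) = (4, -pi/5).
E = 50;  F = 0;  G = 16

Partials: r_u = (cos(v), sin(v), 7), r_v = (-u*sin(v), u*cos(v), 0). As functions of (u, v):
  E = r_u · r_u = 50,
  F = r_u · r_v = 0,
  G = r_v · r_v = u^2.
Evaluating at (u, v) = (4, -pi/5): E = 50, F = 0, G = 16.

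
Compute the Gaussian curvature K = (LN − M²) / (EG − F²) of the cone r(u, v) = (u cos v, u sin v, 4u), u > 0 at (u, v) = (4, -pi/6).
K = 0

Coefficients of the first fundamental form: E = 17, F = 0, G = u^2.
Coefficients of the second fundamental form: L = 0, M = 0, N = 4*sqrt(17)*u^2/(17*Abs(u)).
Assemble K = (LN − M²)/(EG − F²) = 0. At (u, v) = (4, -pi/6): K = 0.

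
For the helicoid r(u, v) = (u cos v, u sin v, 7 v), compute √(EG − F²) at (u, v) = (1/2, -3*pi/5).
√(EG − F²)|_{(1/2, -3*pi/5)} = sqrt(197)/2

E = 1, F = 0, G = u^2 + 49; EG − F² = u^2 + 49; √(EG − F²) = sqrt(u^2 + 49). At the given point: sqrt(197)/2.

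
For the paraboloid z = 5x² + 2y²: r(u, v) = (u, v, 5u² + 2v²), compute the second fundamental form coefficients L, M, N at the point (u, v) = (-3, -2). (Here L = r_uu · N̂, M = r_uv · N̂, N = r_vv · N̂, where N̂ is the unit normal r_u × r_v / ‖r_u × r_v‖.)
L = 2*sqrt(965)/193;  M = 0;  N = 4*sqrt(965)/965

Compute the unit normal N̂(u, v) = (-10*u/sqrt(100*u^2 + 16*v^2 + 1), -4*v/sqrt(100*u^2 + 16*v^2 + 1), 1/sqrt(100*u^2 + 16*v^2 + 1)), and the second partials r_uu, r_uv, r_vv. Take dot products:
  L(u, v) = r_uu · N̂ = 10/sqrt(100*u^2 + 16*v^2 + 1),
  M(u, v) = r_uv · N̂ = 0,
  N(u, v) = r_vv · N̂ = 4/sqrt(100*u^2 + 16*v^2 + 1).
Evaluating at (u, v) = (-3, -2):
  L = 2*sqrt(965)/193, M = 0, N = 4*sqrt(965)/965.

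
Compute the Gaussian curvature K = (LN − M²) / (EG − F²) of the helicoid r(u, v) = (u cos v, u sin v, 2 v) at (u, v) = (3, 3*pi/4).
K = -4/169

Coefficients of the first fundamental form: E = 1, F = 0, G = u^2 + 4.
Coefficients of the second fundamental form: L = 0, M = -2/sqrt(u^2 + 4), N = 0.
Assemble K = (LN − M²)/(EG − F²) = -4/(u^2 + 4)^2. At (u, v) = (3, 3*pi/4): K = -4/169.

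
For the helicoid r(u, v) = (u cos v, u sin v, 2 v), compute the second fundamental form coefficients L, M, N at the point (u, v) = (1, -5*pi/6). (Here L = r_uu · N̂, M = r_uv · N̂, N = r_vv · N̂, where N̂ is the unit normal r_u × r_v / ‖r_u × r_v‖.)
L = 0;  M = -2*sqrt(5)/5;  N = 0

Compute the unit normal N̂(u, v) = (2*sin(v)/sqrt(u^2 + 4), -2*cos(v)/sqrt(u^2 + 4), u/sqrt(u^2 + 4)), and the second partials r_uu, r_uv, r_vv. Take dot products:
  L(u, v) = r_uu · N̂ = 0,
  M(u, v) = r_uv · N̂ = -2/sqrt(u^2 + 4),
  N(u, v) = r_vv · N̂ = 0.
Evaluating at (u, v) = (1, -5*pi/6):
  L = 0, M = -2*sqrt(5)/5, N = 0.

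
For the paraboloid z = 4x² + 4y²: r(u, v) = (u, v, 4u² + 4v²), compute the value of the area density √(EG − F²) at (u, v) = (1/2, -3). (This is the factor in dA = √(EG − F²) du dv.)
√(EG − F²)|_{(1/2, -3)} = sqrt(593)

E = 64*u^2 + 1, F = 64*u*v, G = 64*v^2 + 1, so EG − F² = 64*u^2 + 64*v^2 + 1. Taking the positive square root: √(EG − F²) = sqrt(64*u^2 + 64*v^2 + 1). At (u, v) = (1/2, -3): sqrt(593).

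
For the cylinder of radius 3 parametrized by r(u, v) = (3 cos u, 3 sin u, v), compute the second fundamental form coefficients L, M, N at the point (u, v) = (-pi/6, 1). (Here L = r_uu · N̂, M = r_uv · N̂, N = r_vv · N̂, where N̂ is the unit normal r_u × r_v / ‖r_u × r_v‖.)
L = -3;  M = 0;  N = 0

Compute the unit normal N̂(u, v) = (cos(u), sin(u), 0), and the second partials r_uu, r_uv, r_vv. Take dot products:
  L(u, v) = r_uu · N̂ = -3,
  M(u, v) = r_uv · N̂ = 0,
  N(u, v) = r_vv · N̂ = 0.
Evaluating at (u, v) = (-pi/6, 1):
  L = -3, M = 0, N = 0.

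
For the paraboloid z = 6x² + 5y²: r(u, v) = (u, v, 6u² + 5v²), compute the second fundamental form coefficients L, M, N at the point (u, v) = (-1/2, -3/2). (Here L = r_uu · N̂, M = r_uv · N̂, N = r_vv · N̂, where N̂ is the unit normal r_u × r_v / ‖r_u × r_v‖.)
L = 6*sqrt(262)/131;  M = 0;  N = 5*sqrt(262)/131

Compute the unit normal N̂(u, v) = (-12*u/sqrt(144*u^2 + 100*v^2 + 1), -10*v/sqrt(144*u^2 + 100*v^2 + 1), 1/sqrt(144*u^2 + 100*v^2 + 1)), and the second partials r_uu, r_uv, r_vv. Take dot products:
  L(u, v) = r_uu · N̂ = 12/sqrt(144*u^2 + 100*v^2 + 1),
  M(u, v) = r_uv · N̂ = 0,
  N(u, v) = r_vv · N̂ = 10/sqrt(144*u^2 + 100*v^2 + 1).
Evaluating at (u, v) = (-1/2, -3/2):
  L = 6*sqrt(262)/131, M = 0, N = 5*sqrt(262)/131.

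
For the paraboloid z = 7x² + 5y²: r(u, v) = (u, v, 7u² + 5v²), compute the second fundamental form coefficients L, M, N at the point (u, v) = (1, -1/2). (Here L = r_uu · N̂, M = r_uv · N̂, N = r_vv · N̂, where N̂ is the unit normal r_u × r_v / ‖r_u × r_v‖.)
L = 7*sqrt(222)/111;  M = 0;  N = 5*sqrt(222)/111

Compute the unit normal N̂(u, v) = (-14*u/sqrt(196*u^2 + 100*v^2 + 1), -10*v/sqrt(196*u^2 + 100*v^2 + 1), 1/sqrt(196*u^2 + 100*v^2 + 1)), and the second partials r_uu, r_uv, r_vv. Take dot products:
  L(u, v) = r_uu · N̂ = 14/sqrt(196*u^2 + 100*v^2 + 1),
  M(u, v) = r_uv · N̂ = 0,
  N(u, v) = r_vv · N̂ = 10/sqrt(196*u^2 + 100*v^2 + 1).
Evaluating at (u, v) = (1, -1/2):
  L = 7*sqrt(222)/111, M = 0, N = 5*sqrt(222)/111.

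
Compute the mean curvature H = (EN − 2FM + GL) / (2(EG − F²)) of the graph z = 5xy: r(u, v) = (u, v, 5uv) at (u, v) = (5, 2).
H = -625*sqrt(6)/23958

With E = 25*v^2 + 1, F = 25*u*v, G = 25*u^2 + 1, L = 0, M = 5/sqrt(25*u^2 + 25*v^2 + 1), N = 0, assemble
  H = (EN − 2FM + GL) / (2(EG − F²)) = -125*u*v/(25*u^2 + 25*v^2 + 1)^(3/2).
At (u, v) = (5, 2): H = -625*sqrt(6)/23958.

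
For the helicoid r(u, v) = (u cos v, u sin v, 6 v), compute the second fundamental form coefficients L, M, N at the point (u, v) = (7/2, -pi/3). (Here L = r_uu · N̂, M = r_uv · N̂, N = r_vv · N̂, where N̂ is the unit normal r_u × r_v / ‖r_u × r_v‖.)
L = 0;  M = -12*sqrt(193)/193;  N = 0

Compute the unit normal N̂(u, v) = (6*sin(v)/sqrt(u^2 + 36), -6*cos(v)/sqrt(u^2 + 36), u/sqrt(u^2 + 36)), and the second partials r_uu, r_uv, r_vv. Take dot products:
  L(u, v) = r_uu · N̂ = 0,
  M(u, v) = r_uv · N̂ = -6/sqrt(u^2 + 36),
  N(u, v) = r_vv · N̂ = 0.
Evaluating at (u, v) = (7/2, -pi/3):
  L = 0, M = -12*sqrt(193)/193, N = 0.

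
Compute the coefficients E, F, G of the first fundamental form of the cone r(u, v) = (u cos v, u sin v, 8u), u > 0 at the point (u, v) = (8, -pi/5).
E = 65;  F = 0;  G = 64

Partials: r_u = (cos(v), sin(v), 8), r_v = (-u*sin(v), u*cos(v), 0). As functions of (u, v):
  E = r_u · r_u = 65,
  F = r_u · r_v = 0,
  G = r_v · r_v = u^2.
Evaluating at (u, v) = (8, -pi/5): E = 65, F = 0, G = 64.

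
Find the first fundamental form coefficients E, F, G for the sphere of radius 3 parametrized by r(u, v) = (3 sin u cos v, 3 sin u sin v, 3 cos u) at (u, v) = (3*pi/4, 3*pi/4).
E = 9;  F = 0;  G = 9/2

Partials: r_u = (3*cos(u)*cos(v), 3*sin(v)*cos(u), -3*sin(u)), r_v = (-3*sin(u)*sin(v), 3*sin(u)*cos(v), 0). As functions of (u, v):
  E = r_u · r_u = 9,
  F = r_u · r_v = 0,
  G = r_v · r_v = 9*sin(u)^2.
Evaluating at (u, v) = (3*pi/4, 3*pi/4): E = 9, F = 0, G = 9/2.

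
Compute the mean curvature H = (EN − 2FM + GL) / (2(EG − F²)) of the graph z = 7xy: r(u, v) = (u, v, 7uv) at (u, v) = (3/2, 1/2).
H = -1029*sqrt(494)/122018

With E = 49*v^2 + 1, F = 49*u*v, G = 49*u^2 + 1, L = 0, M = 7/sqrt(49*u^2 + 49*v^2 + 1), N = 0, assemble
  H = (EN − 2FM + GL) / (2(EG − F²)) = -343*u*v/(49*u^2 + 49*v^2 + 1)^(3/2).
At (u, v) = (3/2, 1/2): H = -1029*sqrt(494)/122018.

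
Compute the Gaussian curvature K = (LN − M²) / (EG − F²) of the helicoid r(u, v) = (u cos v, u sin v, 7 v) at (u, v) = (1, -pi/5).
K = -49/2500

Coefficients of the first fundamental form: E = 1, F = 0, G = u^2 + 49.
Coefficients of the second fundamental form: L = 0, M = -7/sqrt(u^2 + 49), N = 0.
Assemble K = (LN − M²)/(EG − F²) = -49/(u^2 + 49)^2. At (u, v) = (1, -pi/5): K = -49/2500.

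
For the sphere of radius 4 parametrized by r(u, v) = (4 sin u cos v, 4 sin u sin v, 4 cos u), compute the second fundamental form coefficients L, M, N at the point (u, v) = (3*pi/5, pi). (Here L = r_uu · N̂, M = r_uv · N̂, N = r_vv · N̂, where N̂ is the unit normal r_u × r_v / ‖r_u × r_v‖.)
L = -4;  M = 0;  N = -5/2 - sqrt(5)/2

Compute the unit normal N̂(u, v) = (sin(u)^2*cos(v)/Abs(sin(u)), sin(u)^2*sin(v)/Abs(sin(u)), sin(2*u)/(2*Abs(sin(u)))), and the second partials r_uu, r_uv, r_vv. Take dot products:
  L(u, v) = r_uu · N̂ = -4*sin(u)/Abs(sin(u)),
  M(u, v) = r_uv · N̂ = 0,
  N(u, v) = r_vv · N̂ = -4*sin(u)^3/Abs(sin(u)).
Evaluating at (u, v) = (3*pi/5, pi):
  L = -4, M = 0, N = -5/2 - sqrt(5)/2.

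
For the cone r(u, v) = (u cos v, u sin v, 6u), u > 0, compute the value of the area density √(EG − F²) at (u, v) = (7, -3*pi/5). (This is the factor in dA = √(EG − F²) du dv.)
√(EG − F²)|_{(7, -3*pi/5)} = 7*sqrt(37)

E = 37, F = 0, G = u^2, so EG − F² = 37*u^2. Taking the positive square root: √(EG − F²) = sqrt(37)*Abs(u). At (u, v) = (7, -3*pi/5): 7*sqrt(37).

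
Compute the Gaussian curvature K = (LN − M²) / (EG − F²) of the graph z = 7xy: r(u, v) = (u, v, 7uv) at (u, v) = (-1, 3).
K = -49/241081

Coefficients of the first fundamental form: E = 49*v^2 + 1, F = 49*u*v, G = 49*u^2 + 1.
Coefficients of the second fundamental form: L = 0, M = 7/sqrt(49*u^2 + 49*v^2 + 1), N = 0.
Assemble K = (LN − M²)/(EG − F²) = -49/(2401*u^4 + 4802*u^2*v^2 + 98*u^2 + 2401*v^4 + 98*v^2 + 1). At (u, v) = (-1, 3): K = -49/241081.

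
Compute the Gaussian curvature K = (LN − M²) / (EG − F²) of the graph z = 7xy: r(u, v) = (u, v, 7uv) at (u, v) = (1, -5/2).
K = -784/2030625

Coefficients of the first fundamental form: E = 49*v^2 + 1, F = 49*u*v, G = 49*u^2 + 1.
Coefficients of the second fundamental form: L = 0, M = 7/sqrt(49*u^2 + 49*v^2 + 1), N = 0.
Assemble K = (LN − M²)/(EG − F²) = -49/(2401*u^4 + 4802*u^2*v^2 + 98*u^2 + 2401*v^4 + 98*v^2 + 1). At (u, v) = (1, -5/2): K = -784/2030625.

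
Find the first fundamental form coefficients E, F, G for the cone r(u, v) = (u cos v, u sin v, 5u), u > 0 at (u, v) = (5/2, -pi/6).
E = 26;  F = 0;  G = 25/4

Partials: r_u = (cos(v), sin(v), 5), r_v = (-u*sin(v), u*cos(v), 0). As functions of (u, v):
  E = r_u · r_u = 26,
  F = r_u · r_v = 0,
  G = r_v · r_v = u^2.
Evaluating at (u, v) = (5/2, -pi/6): E = 26, F = 0, G = 25/4.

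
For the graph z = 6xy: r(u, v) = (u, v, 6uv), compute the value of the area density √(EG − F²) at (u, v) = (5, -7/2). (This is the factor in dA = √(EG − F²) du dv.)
√(EG − F²)|_{(5, -7/2)} = sqrt(1342)

E = 36*v^2 + 1, F = 36*u*v, G = 36*u^2 + 1, so EG − F² = 36*u^2 + 36*v^2 + 1. Taking the positive square root: √(EG − F²) = sqrt(36*u^2 + 36*v^2 + 1). At (u, v) = (5, -7/2): sqrt(1342).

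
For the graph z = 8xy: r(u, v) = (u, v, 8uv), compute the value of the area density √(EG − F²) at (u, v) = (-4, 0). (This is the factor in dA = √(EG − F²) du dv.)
√(EG − F²)|_{(-4, 0)} = 5*sqrt(41)

E = 64*v^2 + 1, F = 64*u*v, G = 64*u^2 + 1, so EG − F² = 64*u^2 + 64*v^2 + 1. Taking the positive square root: √(EG − F²) = sqrt(64*u^2 + 64*v^2 + 1). At (u, v) = (-4, 0): 5*sqrt(41).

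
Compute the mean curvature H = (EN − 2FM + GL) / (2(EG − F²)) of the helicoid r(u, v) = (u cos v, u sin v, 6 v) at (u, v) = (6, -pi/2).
H = 0

With E = 1, F = 0, G = u^2 + 36, L = 0, M = -6/sqrt(u^2 + 36), N = 0, assemble
  H = (EN − 2FM + GL) / (2(EG − F²)) = 0.
At (u, v) = (6, -pi/2): H = 0.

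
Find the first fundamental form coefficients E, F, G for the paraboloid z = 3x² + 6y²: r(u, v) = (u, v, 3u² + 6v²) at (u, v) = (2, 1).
E = 145;  F = 144;  G = 145

Partials: r_u = (1, 0, 6*u), r_v = (0, 1, 12*v). As functions of (u, v):
  E = r_u · r_u = 36*u^2 + 1,
  F = r_u · r_v = 72*u*v,
  G = r_v · r_v = 144*v^2 + 1.
Evaluating at (u, v) = (2, 1): E = 145, F = 144, G = 145.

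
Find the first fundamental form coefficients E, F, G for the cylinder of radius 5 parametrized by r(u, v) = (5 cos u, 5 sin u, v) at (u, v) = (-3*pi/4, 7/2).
E = 25;  F = 0;  G = 1

Partials: r_u = (-5*sin(u), 5*cos(u), 0), r_v = (0, 0, 1). As functions of (u, v):
  E = r_u · r_u = 25,
  F = r_u · r_v = 0,
  G = r_v · r_v = 1.
Evaluating at (u, v) = (-3*pi/4, 7/2): E = 25, F = 0, G = 1.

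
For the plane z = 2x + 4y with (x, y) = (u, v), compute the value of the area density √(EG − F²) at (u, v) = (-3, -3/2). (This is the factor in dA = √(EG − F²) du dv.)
√(EG − F²)|_{(-3, -3/2)} = sqrt(21)

E = 5, F = 8, G = 17, so EG − F² = 21. Taking the positive square root: √(EG − F²) = sqrt(21). At (u, v) = (-3, -3/2): sqrt(21).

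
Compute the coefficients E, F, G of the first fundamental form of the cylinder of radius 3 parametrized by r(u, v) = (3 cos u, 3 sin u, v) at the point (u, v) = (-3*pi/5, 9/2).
E = 9;  F = 0;  G = 1

Partials: r_u = (-3*sin(u), 3*cos(u), 0), r_v = (0, 0, 1). As functions of (u, v):
  E = r_u · r_u = 9,
  F = r_u · r_v = 0,
  G = r_v · r_v = 1.
Evaluating at (u, v) = (-3*pi/5, 9/2): E = 9, F = 0, G = 1.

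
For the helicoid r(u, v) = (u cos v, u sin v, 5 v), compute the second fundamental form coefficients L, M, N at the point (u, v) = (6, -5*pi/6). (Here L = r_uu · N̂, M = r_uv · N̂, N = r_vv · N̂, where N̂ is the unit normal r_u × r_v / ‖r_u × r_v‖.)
L = 0;  M = -5*sqrt(61)/61;  N = 0

Compute the unit normal N̂(u, v) = (5*sin(v)/sqrt(u^2 + 25), -5*cos(v)/sqrt(u^2 + 25), u/sqrt(u^2 + 25)), and the second partials r_uu, r_uv, r_vv. Take dot products:
  L(u, v) = r_uu · N̂ = 0,
  M(u, v) = r_uv · N̂ = -5/sqrt(u^2 + 25),
  N(u, v) = r_vv · N̂ = 0.
Evaluating at (u, v) = (6, -5*pi/6):
  L = 0, M = -5*sqrt(61)/61, N = 0.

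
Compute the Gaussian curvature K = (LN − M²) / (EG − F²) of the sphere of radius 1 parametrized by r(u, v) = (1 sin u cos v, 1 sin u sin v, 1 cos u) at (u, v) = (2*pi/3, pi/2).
K = 1

Coefficients of the first fundamental form: E = 1, F = 0, G = sin(u)^2.
Coefficients of the second fundamental form: L = -sin(u)/Abs(sin(u)), M = 0, N = -sin(u)^3/Abs(sin(u)).
Assemble K = (LN − M²)/(EG − F²) = 1. At (u, v) = (2*pi/3, pi/2): K = 1.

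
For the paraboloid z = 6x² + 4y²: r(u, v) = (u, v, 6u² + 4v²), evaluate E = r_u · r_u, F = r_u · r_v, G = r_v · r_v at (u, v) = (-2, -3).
E = 577;  F = 576;  G = 577

Partials: r_u = (1, 0, 12*u), r_v = (0, 1, 8*v). As functions of (u, v):
  E = r_u · r_u = 144*u^2 + 1,
  F = r_u · r_v = 96*u*v,
  G = r_v · r_v = 64*v^2 + 1.
Evaluating at (u, v) = (-2, -3): E = 577, F = 576, G = 577.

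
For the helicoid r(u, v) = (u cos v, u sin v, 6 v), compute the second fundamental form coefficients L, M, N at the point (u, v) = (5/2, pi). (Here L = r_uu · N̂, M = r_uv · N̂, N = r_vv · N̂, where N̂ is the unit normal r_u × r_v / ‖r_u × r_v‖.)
L = 0;  M = -12/13;  N = 0

Compute the unit normal N̂(u, v) = (6*sin(v)/sqrt(u^2 + 36), -6*cos(v)/sqrt(u^2 + 36), u/sqrt(u^2 + 36)), and the second partials r_uu, r_uv, r_vv. Take dot products:
  L(u, v) = r_uu · N̂ = 0,
  M(u, v) = r_uv · N̂ = -6/sqrt(u^2 + 36),
  N(u, v) = r_vv · N̂ = 0.
Evaluating at (u, v) = (5/2, pi):
  L = 0, M = -12/13, N = 0.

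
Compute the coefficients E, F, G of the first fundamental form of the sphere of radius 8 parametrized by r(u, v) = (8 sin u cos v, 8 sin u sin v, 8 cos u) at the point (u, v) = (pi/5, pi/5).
E = 64;  F = 0;  G = 40 - 8*sqrt(5)

Partials: r_u = (8*cos(u)*cos(v), 8*sin(v)*cos(u), -8*sin(u)), r_v = (-8*sin(u)*sin(v), 8*sin(u)*cos(v), 0). As functions of (u, v):
  E = r_u · r_u = 64,
  F = r_u · r_v = 0,
  G = r_v · r_v = 64*sin(u)^2.
Evaluating at (u, v) = (pi/5, pi/5): E = 64, F = 0, G = 40 - 8*sqrt(5).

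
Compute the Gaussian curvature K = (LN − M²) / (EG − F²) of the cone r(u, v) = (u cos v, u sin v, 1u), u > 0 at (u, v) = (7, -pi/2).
K = 0

Coefficients of the first fundamental form: E = 2, F = 0, G = u^2.
Coefficients of the second fundamental form: L = 0, M = 0, N = sqrt(2)*u^2/(2*Abs(u)).
Assemble K = (LN − M²)/(EG − F²) = 0. At (u, v) = (7, -pi/2): K = 0.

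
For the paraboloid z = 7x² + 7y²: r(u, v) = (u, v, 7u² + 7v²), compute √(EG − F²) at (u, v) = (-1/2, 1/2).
√(EG − F²)|_{(-1/2, 1/2)} = 3*sqrt(11)

E = 196*u^2 + 1, F = 196*u*v, G = 196*v^2 + 1; EG − F² = 196*u^2 + 196*v^2 + 1; √(EG − F²) = sqrt(196*u^2 + 196*v^2 + 1). At the given point: 3*sqrt(11).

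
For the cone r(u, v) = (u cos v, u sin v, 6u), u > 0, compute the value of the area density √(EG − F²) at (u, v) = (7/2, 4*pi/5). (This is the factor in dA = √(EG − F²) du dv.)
√(EG − F²)|_{(7/2, 4*pi/5)} = 7*sqrt(37)/2

E = 37, F = 0, G = u^2, so EG − F² = 37*u^2. Taking the positive square root: √(EG − F²) = sqrt(37)*Abs(u). At (u, v) = (7/2, 4*pi/5): 7*sqrt(37)/2.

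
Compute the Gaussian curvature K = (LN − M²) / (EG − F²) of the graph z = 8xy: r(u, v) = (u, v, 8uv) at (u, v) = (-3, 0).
K = -64/332929

Coefficients of the first fundamental form: E = 64*v^2 + 1, F = 64*u*v, G = 64*u^2 + 1.
Coefficients of the second fundamental form: L = 0, M = 8/sqrt(64*u^2 + 64*v^2 + 1), N = 0.
Assemble K = (LN − M²)/(EG − F²) = -64/(4096*u^4 + 8192*u^2*v^2 + 128*u^2 + 4096*v^4 + 128*v^2 + 1). At (u, v) = (-3, 0): K = -64/332929.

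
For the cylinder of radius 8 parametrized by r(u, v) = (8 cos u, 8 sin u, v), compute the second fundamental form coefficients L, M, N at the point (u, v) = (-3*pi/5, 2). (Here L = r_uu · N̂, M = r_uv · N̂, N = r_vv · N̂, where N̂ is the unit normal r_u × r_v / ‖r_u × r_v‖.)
L = -8;  M = 0;  N = 0

Compute the unit normal N̂(u, v) = (cos(u), sin(u), 0), and the second partials r_uu, r_uv, r_vv. Take dot products:
  L(u, v) = r_uu · N̂ = -8,
  M(u, v) = r_uv · N̂ = 0,
  N(u, v) = r_vv · N̂ = 0.
Evaluating at (u, v) = (-3*pi/5, 2):
  L = -8, M = 0, N = 0.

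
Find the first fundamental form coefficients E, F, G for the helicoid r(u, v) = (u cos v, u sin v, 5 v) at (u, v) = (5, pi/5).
E = 1;  F = 0;  G = 50

Partials: r_u = (cos(v), sin(v), 0), r_v = (-u*sin(v), u*cos(v), 5). As functions of (u, v):
  E = r_u · r_u = 1,
  F = r_u · r_v = 0,
  G = r_v · r_v = u^2 + 25.
Evaluating at (u, v) = (5, pi/5): E = 1, F = 0, G = 50.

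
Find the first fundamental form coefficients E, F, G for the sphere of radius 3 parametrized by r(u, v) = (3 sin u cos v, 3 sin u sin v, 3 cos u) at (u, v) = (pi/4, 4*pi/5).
E = 9;  F = 0;  G = 9/2

Partials: r_u = (3*cos(u)*cos(v), 3*sin(v)*cos(u), -3*sin(u)), r_v = (-3*sin(u)*sin(v), 3*sin(u)*cos(v), 0). As functions of (u, v):
  E = r_u · r_u = 9,
  F = r_u · r_v = 0,
  G = r_v · r_v = 9*sin(u)^2.
Evaluating at (u, v) = (pi/4, 4*pi/5): E = 9, F = 0, G = 9/2.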